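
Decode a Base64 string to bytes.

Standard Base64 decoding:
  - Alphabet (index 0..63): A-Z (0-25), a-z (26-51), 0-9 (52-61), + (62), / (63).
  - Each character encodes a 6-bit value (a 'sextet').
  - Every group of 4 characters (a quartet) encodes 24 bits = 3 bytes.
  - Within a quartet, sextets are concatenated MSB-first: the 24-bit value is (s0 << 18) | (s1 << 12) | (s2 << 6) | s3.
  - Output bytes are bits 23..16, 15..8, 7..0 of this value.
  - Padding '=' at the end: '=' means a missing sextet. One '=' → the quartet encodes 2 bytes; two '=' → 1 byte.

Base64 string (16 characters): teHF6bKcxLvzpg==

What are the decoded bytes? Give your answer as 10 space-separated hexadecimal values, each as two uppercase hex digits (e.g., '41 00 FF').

After char 0 ('t'=45): chars_in_quartet=1 acc=0x2D bytes_emitted=0
After char 1 ('e'=30): chars_in_quartet=2 acc=0xB5E bytes_emitted=0
After char 2 ('H'=7): chars_in_quartet=3 acc=0x2D787 bytes_emitted=0
After char 3 ('F'=5): chars_in_quartet=4 acc=0xB5E1C5 -> emit B5 E1 C5, reset; bytes_emitted=3
After char 4 ('6'=58): chars_in_quartet=1 acc=0x3A bytes_emitted=3
After char 5 ('b'=27): chars_in_quartet=2 acc=0xE9B bytes_emitted=3
After char 6 ('K'=10): chars_in_quartet=3 acc=0x3A6CA bytes_emitted=3
After char 7 ('c'=28): chars_in_quartet=4 acc=0xE9B29C -> emit E9 B2 9C, reset; bytes_emitted=6
After char 8 ('x'=49): chars_in_quartet=1 acc=0x31 bytes_emitted=6
After char 9 ('L'=11): chars_in_quartet=2 acc=0xC4B bytes_emitted=6
After char 10 ('v'=47): chars_in_quartet=3 acc=0x312EF bytes_emitted=6
After char 11 ('z'=51): chars_in_quartet=4 acc=0xC4BBF3 -> emit C4 BB F3, reset; bytes_emitted=9
After char 12 ('p'=41): chars_in_quartet=1 acc=0x29 bytes_emitted=9
After char 13 ('g'=32): chars_in_quartet=2 acc=0xA60 bytes_emitted=9
Padding '==': partial quartet acc=0xA60 -> emit A6; bytes_emitted=10

Answer: B5 E1 C5 E9 B2 9C C4 BB F3 A6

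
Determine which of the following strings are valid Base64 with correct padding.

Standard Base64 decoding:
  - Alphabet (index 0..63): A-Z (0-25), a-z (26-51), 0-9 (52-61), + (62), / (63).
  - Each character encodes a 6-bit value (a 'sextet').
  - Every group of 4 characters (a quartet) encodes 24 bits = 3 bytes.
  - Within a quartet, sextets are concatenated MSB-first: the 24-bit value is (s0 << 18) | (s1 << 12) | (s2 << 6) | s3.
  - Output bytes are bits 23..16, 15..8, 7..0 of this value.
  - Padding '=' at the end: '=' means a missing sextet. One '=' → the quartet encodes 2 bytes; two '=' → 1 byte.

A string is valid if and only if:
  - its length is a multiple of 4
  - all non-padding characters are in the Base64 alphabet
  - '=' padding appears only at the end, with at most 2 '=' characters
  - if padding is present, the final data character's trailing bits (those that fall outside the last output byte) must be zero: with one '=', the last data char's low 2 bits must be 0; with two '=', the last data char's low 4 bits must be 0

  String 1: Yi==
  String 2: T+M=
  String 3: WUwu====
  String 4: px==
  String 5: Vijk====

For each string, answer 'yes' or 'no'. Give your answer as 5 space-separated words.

String 1: 'Yi==' → invalid (bad trailing bits)
String 2: 'T+M=' → valid
String 3: 'WUwu====' → invalid (4 pad chars (max 2))
String 4: 'px==' → invalid (bad trailing bits)
String 5: 'Vijk====' → invalid (4 pad chars (max 2))

Answer: no yes no no no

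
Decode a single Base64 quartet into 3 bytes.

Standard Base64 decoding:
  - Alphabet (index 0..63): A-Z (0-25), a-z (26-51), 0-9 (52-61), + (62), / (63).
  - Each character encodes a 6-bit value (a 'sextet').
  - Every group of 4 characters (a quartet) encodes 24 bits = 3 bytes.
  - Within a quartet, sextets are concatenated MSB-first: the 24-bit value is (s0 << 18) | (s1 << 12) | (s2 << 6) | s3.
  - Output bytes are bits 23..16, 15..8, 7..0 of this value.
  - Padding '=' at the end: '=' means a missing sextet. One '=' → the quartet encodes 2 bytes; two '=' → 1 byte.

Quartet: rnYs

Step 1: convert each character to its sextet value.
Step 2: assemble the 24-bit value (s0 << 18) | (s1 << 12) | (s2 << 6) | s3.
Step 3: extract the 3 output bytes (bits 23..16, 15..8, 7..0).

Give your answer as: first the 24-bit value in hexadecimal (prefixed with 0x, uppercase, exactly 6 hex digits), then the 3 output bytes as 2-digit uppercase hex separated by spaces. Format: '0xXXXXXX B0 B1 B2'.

Answer: 0xAE762C AE 76 2C

Derivation:
Sextets: r=43, n=39, Y=24, s=44
24-bit: (43<<18) | (39<<12) | (24<<6) | 44
      = 0xAC0000 | 0x027000 | 0x000600 | 0x00002C
      = 0xAE762C
Bytes: (v>>16)&0xFF=AE, (v>>8)&0xFF=76, v&0xFF=2C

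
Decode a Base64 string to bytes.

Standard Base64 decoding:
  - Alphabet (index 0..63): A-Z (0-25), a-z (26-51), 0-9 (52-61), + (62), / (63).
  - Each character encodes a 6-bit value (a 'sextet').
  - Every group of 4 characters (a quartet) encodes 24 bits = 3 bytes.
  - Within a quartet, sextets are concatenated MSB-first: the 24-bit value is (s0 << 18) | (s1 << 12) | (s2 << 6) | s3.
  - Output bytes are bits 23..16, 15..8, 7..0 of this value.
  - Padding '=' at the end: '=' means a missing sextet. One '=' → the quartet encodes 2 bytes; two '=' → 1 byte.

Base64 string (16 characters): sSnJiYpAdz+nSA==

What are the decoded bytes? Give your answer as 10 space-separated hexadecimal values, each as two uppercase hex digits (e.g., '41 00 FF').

After char 0 ('s'=44): chars_in_quartet=1 acc=0x2C bytes_emitted=0
After char 1 ('S'=18): chars_in_quartet=2 acc=0xB12 bytes_emitted=0
After char 2 ('n'=39): chars_in_quartet=3 acc=0x2C4A7 bytes_emitted=0
After char 3 ('J'=9): chars_in_quartet=4 acc=0xB129C9 -> emit B1 29 C9, reset; bytes_emitted=3
After char 4 ('i'=34): chars_in_quartet=1 acc=0x22 bytes_emitted=3
After char 5 ('Y'=24): chars_in_quartet=2 acc=0x898 bytes_emitted=3
After char 6 ('p'=41): chars_in_quartet=3 acc=0x22629 bytes_emitted=3
After char 7 ('A'=0): chars_in_quartet=4 acc=0x898A40 -> emit 89 8A 40, reset; bytes_emitted=6
After char 8 ('d'=29): chars_in_quartet=1 acc=0x1D bytes_emitted=6
After char 9 ('z'=51): chars_in_quartet=2 acc=0x773 bytes_emitted=6
After char 10 ('+'=62): chars_in_quartet=3 acc=0x1DCFE bytes_emitted=6
After char 11 ('n'=39): chars_in_quartet=4 acc=0x773FA7 -> emit 77 3F A7, reset; bytes_emitted=9
After char 12 ('S'=18): chars_in_quartet=1 acc=0x12 bytes_emitted=9
After char 13 ('A'=0): chars_in_quartet=2 acc=0x480 bytes_emitted=9
Padding '==': partial quartet acc=0x480 -> emit 48; bytes_emitted=10

Answer: B1 29 C9 89 8A 40 77 3F A7 48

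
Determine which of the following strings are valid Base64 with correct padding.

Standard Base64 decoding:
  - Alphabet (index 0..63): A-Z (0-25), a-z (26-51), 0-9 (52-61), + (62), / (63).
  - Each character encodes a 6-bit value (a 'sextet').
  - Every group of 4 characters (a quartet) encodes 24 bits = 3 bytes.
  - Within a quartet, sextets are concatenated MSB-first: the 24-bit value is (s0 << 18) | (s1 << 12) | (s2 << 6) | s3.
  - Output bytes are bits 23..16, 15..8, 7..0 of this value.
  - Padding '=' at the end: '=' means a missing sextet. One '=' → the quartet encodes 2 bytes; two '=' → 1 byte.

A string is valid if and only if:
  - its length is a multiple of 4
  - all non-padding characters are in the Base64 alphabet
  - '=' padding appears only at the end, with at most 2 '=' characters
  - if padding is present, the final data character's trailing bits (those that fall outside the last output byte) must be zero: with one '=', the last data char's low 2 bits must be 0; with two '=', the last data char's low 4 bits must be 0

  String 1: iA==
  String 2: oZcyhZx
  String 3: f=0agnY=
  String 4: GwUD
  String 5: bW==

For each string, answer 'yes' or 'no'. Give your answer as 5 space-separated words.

Answer: yes no no yes no

Derivation:
String 1: 'iA==' → valid
String 2: 'oZcyhZx' → invalid (len=7 not mult of 4)
String 3: 'f=0agnY=' → invalid (bad char(s): ['=']; '=' in middle)
String 4: 'GwUD' → valid
String 5: 'bW==' → invalid (bad trailing bits)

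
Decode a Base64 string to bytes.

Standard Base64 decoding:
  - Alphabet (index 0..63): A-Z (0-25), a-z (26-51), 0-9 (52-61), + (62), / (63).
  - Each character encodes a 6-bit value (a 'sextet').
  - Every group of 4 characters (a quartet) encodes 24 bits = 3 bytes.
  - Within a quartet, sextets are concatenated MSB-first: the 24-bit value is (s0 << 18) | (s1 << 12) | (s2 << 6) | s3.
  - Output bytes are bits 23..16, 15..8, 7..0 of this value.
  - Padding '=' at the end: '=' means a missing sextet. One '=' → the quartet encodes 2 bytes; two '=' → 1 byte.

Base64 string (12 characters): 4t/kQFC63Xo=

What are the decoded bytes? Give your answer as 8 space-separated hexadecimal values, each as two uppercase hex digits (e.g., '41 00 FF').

Answer: E2 DF E4 40 50 BA DD 7A

Derivation:
After char 0 ('4'=56): chars_in_quartet=1 acc=0x38 bytes_emitted=0
After char 1 ('t'=45): chars_in_quartet=2 acc=0xE2D bytes_emitted=0
After char 2 ('/'=63): chars_in_quartet=3 acc=0x38B7F bytes_emitted=0
After char 3 ('k'=36): chars_in_quartet=4 acc=0xE2DFE4 -> emit E2 DF E4, reset; bytes_emitted=3
After char 4 ('Q'=16): chars_in_quartet=1 acc=0x10 bytes_emitted=3
After char 5 ('F'=5): chars_in_quartet=2 acc=0x405 bytes_emitted=3
After char 6 ('C'=2): chars_in_quartet=3 acc=0x10142 bytes_emitted=3
After char 7 ('6'=58): chars_in_quartet=4 acc=0x4050BA -> emit 40 50 BA, reset; bytes_emitted=6
After char 8 ('3'=55): chars_in_quartet=1 acc=0x37 bytes_emitted=6
After char 9 ('X'=23): chars_in_quartet=2 acc=0xDD7 bytes_emitted=6
After char 10 ('o'=40): chars_in_quartet=3 acc=0x375E8 bytes_emitted=6
Padding '=': partial quartet acc=0x375E8 -> emit DD 7A; bytes_emitted=8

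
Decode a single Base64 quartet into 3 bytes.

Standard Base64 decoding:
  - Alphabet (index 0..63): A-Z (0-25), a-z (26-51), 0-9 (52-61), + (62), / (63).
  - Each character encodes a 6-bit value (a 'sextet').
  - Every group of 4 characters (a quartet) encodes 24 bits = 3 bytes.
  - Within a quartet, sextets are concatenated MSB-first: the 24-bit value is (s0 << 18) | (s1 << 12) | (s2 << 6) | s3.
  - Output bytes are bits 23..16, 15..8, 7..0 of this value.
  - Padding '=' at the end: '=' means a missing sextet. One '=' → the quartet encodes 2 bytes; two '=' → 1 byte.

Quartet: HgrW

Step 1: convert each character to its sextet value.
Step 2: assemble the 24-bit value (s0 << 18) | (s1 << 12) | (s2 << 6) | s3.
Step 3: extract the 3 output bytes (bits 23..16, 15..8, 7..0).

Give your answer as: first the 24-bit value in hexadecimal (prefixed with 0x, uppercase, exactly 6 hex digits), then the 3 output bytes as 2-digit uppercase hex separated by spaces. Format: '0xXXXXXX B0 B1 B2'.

Sextets: H=7, g=32, r=43, W=22
24-bit: (7<<18) | (32<<12) | (43<<6) | 22
      = 0x1C0000 | 0x020000 | 0x000AC0 | 0x000016
      = 0x1E0AD6
Bytes: (v>>16)&0xFF=1E, (v>>8)&0xFF=0A, v&0xFF=D6

Answer: 0x1E0AD6 1E 0A D6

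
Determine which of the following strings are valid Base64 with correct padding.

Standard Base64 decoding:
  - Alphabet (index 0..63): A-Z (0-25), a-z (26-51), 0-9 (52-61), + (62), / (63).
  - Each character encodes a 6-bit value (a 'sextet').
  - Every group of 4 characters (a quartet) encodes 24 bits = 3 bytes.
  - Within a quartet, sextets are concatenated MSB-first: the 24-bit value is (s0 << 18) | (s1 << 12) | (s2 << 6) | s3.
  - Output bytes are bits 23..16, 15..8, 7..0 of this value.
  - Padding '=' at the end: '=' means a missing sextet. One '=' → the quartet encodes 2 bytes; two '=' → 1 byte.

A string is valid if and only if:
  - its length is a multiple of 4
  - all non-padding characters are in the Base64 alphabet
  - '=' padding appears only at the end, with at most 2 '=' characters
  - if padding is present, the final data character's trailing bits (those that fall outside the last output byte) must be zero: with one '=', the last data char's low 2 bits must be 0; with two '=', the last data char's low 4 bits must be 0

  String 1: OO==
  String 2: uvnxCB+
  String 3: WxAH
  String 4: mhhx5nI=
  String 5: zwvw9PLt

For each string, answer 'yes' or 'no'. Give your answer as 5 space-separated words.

String 1: 'OO==' → invalid (bad trailing bits)
String 2: 'uvnxCB+' → invalid (len=7 not mult of 4)
String 3: 'WxAH' → valid
String 4: 'mhhx5nI=' → valid
String 5: 'zwvw9PLt' → valid

Answer: no no yes yes yes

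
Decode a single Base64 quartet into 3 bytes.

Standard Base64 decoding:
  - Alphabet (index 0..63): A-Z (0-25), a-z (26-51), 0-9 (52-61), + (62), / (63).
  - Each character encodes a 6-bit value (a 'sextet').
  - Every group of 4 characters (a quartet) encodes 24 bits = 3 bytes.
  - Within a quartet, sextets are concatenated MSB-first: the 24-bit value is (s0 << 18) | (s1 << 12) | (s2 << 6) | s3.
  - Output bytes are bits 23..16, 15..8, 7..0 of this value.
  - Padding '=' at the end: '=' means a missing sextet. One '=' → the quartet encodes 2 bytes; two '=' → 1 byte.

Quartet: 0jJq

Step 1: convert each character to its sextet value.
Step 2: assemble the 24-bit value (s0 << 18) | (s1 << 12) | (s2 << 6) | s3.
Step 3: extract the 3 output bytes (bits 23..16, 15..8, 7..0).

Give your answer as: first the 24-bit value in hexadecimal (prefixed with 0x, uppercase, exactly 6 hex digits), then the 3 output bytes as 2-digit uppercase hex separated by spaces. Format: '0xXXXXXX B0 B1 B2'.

Sextets: 0=52, j=35, J=9, q=42
24-bit: (52<<18) | (35<<12) | (9<<6) | 42
      = 0xD00000 | 0x023000 | 0x000240 | 0x00002A
      = 0xD2326A
Bytes: (v>>16)&0xFF=D2, (v>>8)&0xFF=32, v&0xFF=6A

Answer: 0xD2326A D2 32 6A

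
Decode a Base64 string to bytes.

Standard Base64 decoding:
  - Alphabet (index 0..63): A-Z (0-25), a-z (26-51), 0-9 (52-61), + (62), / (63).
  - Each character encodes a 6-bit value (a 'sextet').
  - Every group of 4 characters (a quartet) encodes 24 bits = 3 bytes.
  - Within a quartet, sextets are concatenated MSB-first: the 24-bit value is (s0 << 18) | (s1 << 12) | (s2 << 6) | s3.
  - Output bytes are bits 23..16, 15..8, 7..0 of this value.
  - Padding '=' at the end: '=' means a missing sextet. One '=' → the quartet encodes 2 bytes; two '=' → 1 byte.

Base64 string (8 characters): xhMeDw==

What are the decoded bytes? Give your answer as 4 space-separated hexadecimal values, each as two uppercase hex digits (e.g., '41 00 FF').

Answer: C6 13 1E 0F

Derivation:
After char 0 ('x'=49): chars_in_quartet=1 acc=0x31 bytes_emitted=0
After char 1 ('h'=33): chars_in_quartet=2 acc=0xC61 bytes_emitted=0
After char 2 ('M'=12): chars_in_quartet=3 acc=0x3184C bytes_emitted=0
After char 3 ('e'=30): chars_in_quartet=4 acc=0xC6131E -> emit C6 13 1E, reset; bytes_emitted=3
After char 4 ('D'=3): chars_in_quartet=1 acc=0x3 bytes_emitted=3
After char 5 ('w'=48): chars_in_quartet=2 acc=0xF0 bytes_emitted=3
Padding '==': partial quartet acc=0xF0 -> emit 0F; bytes_emitted=4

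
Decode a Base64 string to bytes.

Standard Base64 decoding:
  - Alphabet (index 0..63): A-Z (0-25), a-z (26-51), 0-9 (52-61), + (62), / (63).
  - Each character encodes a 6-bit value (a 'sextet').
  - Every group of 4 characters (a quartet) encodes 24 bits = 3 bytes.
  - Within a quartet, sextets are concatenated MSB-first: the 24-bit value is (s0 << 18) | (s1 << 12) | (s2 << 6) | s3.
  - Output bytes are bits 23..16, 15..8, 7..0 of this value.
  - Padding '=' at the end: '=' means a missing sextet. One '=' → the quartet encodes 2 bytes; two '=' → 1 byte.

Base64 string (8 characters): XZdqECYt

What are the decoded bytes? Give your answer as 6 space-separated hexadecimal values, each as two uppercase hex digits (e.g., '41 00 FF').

After char 0 ('X'=23): chars_in_quartet=1 acc=0x17 bytes_emitted=0
After char 1 ('Z'=25): chars_in_quartet=2 acc=0x5D9 bytes_emitted=0
After char 2 ('d'=29): chars_in_quartet=3 acc=0x1765D bytes_emitted=0
After char 3 ('q'=42): chars_in_quartet=4 acc=0x5D976A -> emit 5D 97 6A, reset; bytes_emitted=3
After char 4 ('E'=4): chars_in_quartet=1 acc=0x4 bytes_emitted=3
After char 5 ('C'=2): chars_in_quartet=2 acc=0x102 bytes_emitted=3
After char 6 ('Y'=24): chars_in_quartet=3 acc=0x4098 bytes_emitted=3
After char 7 ('t'=45): chars_in_quartet=4 acc=0x10262D -> emit 10 26 2D, reset; bytes_emitted=6

Answer: 5D 97 6A 10 26 2D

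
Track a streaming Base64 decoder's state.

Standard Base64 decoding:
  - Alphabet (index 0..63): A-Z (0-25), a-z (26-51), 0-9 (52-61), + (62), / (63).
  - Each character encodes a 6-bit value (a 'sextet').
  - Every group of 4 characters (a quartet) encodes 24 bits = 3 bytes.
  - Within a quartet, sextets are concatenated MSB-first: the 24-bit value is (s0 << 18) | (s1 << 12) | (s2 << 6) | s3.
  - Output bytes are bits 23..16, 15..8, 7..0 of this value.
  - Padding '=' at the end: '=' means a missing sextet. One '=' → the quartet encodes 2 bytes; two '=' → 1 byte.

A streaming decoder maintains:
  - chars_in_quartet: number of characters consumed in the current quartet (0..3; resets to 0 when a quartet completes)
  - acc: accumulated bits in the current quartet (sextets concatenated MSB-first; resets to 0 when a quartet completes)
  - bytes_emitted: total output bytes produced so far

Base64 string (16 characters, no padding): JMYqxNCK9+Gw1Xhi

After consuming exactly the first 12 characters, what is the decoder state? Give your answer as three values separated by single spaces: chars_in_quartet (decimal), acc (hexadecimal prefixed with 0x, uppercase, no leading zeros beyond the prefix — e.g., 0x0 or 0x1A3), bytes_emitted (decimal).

Answer: 0 0x0 9

Derivation:
After char 0 ('J'=9): chars_in_quartet=1 acc=0x9 bytes_emitted=0
After char 1 ('M'=12): chars_in_quartet=2 acc=0x24C bytes_emitted=0
After char 2 ('Y'=24): chars_in_quartet=3 acc=0x9318 bytes_emitted=0
After char 3 ('q'=42): chars_in_quartet=4 acc=0x24C62A -> emit 24 C6 2A, reset; bytes_emitted=3
After char 4 ('x'=49): chars_in_quartet=1 acc=0x31 bytes_emitted=3
After char 5 ('N'=13): chars_in_quartet=2 acc=0xC4D bytes_emitted=3
After char 6 ('C'=2): chars_in_quartet=3 acc=0x31342 bytes_emitted=3
After char 7 ('K'=10): chars_in_quartet=4 acc=0xC4D08A -> emit C4 D0 8A, reset; bytes_emitted=6
After char 8 ('9'=61): chars_in_quartet=1 acc=0x3D bytes_emitted=6
After char 9 ('+'=62): chars_in_quartet=2 acc=0xF7E bytes_emitted=6
After char 10 ('G'=6): chars_in_quartet=3 acc=0x3DF86 bytes_emitted=6
After char 11 ('w'=48): chars_in_quartet=4 acc=0xF7E1B0 -> emit F7 E1 B0, reset; bytes_emitted=9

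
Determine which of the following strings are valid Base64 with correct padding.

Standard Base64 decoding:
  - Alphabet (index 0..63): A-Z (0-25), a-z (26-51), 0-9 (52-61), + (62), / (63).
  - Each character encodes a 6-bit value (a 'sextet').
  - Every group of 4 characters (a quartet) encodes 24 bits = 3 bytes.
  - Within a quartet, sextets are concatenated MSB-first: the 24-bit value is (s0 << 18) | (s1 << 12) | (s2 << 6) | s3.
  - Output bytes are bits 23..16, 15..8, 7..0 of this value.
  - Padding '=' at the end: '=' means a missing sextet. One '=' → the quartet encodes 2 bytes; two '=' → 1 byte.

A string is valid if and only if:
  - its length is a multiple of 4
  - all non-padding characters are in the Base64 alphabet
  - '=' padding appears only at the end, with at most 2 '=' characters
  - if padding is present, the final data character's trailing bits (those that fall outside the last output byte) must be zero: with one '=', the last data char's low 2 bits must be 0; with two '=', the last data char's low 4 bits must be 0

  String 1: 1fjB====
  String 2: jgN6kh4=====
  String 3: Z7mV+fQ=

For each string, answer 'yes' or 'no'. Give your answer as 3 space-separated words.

Answer: no no yes

Derivation:
String 1: '1fjB====' → invalid (4 pad chars (max 2))
String 2: 'jgN6kh4=====' → invalid (5 pad chars (max 2))
String 3: 'Z7mV+fQ=' → valid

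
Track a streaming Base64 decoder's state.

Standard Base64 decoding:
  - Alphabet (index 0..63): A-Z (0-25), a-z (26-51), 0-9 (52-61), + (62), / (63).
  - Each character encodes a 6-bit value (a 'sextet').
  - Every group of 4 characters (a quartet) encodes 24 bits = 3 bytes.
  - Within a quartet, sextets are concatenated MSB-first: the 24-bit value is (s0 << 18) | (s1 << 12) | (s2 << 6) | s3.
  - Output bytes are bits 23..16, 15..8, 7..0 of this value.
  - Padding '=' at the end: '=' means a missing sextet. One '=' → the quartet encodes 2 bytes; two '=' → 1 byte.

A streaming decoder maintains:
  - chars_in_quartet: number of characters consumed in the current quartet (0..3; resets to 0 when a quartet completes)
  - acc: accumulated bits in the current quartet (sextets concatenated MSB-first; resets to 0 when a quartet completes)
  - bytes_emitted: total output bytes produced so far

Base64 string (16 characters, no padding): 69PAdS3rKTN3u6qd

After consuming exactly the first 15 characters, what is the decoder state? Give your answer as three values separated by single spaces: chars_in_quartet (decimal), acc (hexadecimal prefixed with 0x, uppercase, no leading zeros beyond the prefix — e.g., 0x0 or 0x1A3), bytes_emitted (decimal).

Answer: 3 0x2EEAA 9

Derivation:
After char 0 ('6'=58): chars_in_quartet=1 acc=0x3A bytes_emitted=0
After char 1 ('9'=61): chars_in_quartet=2 acc=0xEBD bytes_emitted=0
After char 2 ('P'=15): chars_in_quartet=3 acc=0x3AF4F bytes_emitted=0
After char 3 ('A'=0): chars_in_quartet=4 acc=0xEBD3C0 -> emit EB D3 C0, reset; bytes_emitted=3
After char 4 ('d'=29): chars_in_quartet=1 acc=0x1D bytes_emitted=3
After char 5 ('S'=18): chars_in_quartet=2 acc=0x752 bytes_emitted=3
After char 6 ('3'=55): chars_in_quartet=3 acc=0x1D4B7 bytes_emitted=3
After char 7 ('r'=43): chars_in_quartet=4 acc=0x752DEB -> emit 75 2D EB, reset; bytes_emitted=6
After char 8 ('K'=10): chars_in_quartet=1 acc=0xA bytes_emitted=6
After char 9 ('T'=19): chars_in_quartet=2 acc=0x293 bytes_emitted=6
After char 10 ('N'=13): chars_in_quartet=3 acc=0xA4CD bytes_emitted=6
After char 11 ('3'=55): chars_in_quartet=4 acc=0x293377 -> emit 29 33 77, reset; bytes_emitted=9
After char 12 ('u'=46): chars_in_quartet=1 acc=0x2E bytes_emitted=9
After char 13 ('6'=58): chars_in_quartet=2 acc=0xBBA bytes_emitted=9
After char 14 ('q'=42): chars_in_quartet=3 acc=0x2EEAA bytes_emitted=9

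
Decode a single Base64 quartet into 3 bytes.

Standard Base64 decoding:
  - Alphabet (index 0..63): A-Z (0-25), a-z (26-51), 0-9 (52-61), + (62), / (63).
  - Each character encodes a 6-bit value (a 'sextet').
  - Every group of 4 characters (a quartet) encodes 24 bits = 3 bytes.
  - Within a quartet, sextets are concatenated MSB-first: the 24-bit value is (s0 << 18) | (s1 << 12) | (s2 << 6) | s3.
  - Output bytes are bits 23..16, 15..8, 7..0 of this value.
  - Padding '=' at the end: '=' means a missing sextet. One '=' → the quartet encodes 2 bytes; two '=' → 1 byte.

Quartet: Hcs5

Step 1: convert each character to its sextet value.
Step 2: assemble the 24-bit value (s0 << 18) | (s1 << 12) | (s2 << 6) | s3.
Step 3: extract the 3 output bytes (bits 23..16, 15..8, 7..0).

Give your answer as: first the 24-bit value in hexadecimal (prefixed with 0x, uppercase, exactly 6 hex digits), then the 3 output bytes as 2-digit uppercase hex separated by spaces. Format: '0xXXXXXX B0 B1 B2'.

Sextets: H=7, c=28, s=44, 5=57
24-bit: (7<<18) | (28<<12) | (44<<6) | 57
      = 0x1C0000 | 0x01C000 | 0x000B00 | 0x000039
      = 0x1DCB39
Bytes: (v>>16)&0xFF=1D, (v>>8)&0xFF=CB, v&0xFF=39

Answer: 0x1DCB39 1D CB 39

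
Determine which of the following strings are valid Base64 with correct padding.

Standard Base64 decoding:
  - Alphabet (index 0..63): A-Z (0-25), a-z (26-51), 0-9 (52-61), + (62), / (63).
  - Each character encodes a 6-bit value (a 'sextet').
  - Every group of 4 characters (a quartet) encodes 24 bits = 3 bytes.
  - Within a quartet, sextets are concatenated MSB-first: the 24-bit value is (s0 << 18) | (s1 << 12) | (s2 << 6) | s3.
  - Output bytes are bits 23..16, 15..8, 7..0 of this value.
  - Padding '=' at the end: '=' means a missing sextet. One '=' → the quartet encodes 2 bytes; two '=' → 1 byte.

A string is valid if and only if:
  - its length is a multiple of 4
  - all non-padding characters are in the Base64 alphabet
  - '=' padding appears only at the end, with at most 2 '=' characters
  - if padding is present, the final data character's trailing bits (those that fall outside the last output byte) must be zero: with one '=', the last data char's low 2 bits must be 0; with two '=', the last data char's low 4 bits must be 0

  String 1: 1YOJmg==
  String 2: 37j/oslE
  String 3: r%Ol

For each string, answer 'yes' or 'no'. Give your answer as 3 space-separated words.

String 1: '1YOJmg==' → valid
String 2: '37j/oslE' → valid
String 3: 'r%Ol' → invalid (bad char(s): ['%'])

Answer: yes yes no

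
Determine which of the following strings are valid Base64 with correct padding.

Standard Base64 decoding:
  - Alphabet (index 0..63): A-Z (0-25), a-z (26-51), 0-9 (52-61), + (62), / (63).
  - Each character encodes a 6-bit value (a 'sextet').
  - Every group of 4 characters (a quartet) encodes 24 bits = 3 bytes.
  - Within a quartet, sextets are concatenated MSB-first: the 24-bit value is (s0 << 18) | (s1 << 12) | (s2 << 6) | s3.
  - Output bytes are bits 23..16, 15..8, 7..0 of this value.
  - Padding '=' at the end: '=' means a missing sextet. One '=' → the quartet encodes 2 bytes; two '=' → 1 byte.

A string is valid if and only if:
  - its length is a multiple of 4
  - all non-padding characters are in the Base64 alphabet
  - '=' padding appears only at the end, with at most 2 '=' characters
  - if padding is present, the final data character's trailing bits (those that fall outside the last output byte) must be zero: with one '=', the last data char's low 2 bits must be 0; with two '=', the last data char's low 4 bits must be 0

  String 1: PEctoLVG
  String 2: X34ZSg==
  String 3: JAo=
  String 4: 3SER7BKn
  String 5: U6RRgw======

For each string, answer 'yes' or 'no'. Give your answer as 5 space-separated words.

String 1: 'PEctoLVG' → valid
String 2: 'X34ZSg==' → valid
String 3: 'JAo=' → valid
String 4: '3SER7BKn' → valid
String 5: 'U6RRgw======' → invalid (6 pad chars (max 2))

Answer: yes yes yes yes no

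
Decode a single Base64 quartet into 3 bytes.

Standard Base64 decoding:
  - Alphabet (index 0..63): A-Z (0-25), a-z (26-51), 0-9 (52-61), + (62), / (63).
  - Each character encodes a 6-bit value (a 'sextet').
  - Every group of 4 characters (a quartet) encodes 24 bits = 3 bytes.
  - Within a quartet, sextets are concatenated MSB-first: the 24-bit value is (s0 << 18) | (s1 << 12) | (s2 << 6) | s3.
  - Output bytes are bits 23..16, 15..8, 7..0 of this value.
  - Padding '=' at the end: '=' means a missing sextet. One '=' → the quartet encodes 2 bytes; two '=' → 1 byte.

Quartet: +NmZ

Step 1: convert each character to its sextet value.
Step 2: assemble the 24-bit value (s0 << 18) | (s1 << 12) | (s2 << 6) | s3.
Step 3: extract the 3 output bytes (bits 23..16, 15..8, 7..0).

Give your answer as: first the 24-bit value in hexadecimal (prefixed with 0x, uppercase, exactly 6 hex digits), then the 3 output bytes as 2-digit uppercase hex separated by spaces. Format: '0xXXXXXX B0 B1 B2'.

Answer: 0xF8D999 F8 D9 99

Derivation:
Sextets: +=62, N=13, m=38, Z=25
24-bit: (62<<18) | (13<<12) | (38<<6) | 25
      = 0xF80000 | 0x00D000 | 0x000980 | 0x000019
      = 0xF8D999
Bytes: (v>>16)&0xFF=F8, (v>>8)&0xFF=D9, v&0xFF=99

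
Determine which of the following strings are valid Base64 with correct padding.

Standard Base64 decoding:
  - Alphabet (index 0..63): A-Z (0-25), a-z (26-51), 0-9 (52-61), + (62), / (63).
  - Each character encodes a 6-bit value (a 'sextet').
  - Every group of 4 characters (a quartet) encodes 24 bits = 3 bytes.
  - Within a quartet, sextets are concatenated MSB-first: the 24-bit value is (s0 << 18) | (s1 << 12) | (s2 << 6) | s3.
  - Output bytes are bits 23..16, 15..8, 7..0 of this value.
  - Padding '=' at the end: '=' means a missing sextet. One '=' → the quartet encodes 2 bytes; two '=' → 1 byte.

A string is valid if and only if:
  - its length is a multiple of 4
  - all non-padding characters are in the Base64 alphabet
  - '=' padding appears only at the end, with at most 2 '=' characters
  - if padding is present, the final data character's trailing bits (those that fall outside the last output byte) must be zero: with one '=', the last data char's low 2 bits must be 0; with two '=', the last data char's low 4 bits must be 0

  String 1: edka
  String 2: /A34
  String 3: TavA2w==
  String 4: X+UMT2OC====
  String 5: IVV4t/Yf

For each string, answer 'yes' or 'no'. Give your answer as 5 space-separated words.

String 1: 'edka' → valid
String 2: '/A34' → valid
String 3: 'TavA2w==' → valid
String 4: 'X+UMT2OC====' → invalid (4 pad chars (max 2))
String 5: 'IVV4t/Yf' → valid

Answer: yes yes yes no yes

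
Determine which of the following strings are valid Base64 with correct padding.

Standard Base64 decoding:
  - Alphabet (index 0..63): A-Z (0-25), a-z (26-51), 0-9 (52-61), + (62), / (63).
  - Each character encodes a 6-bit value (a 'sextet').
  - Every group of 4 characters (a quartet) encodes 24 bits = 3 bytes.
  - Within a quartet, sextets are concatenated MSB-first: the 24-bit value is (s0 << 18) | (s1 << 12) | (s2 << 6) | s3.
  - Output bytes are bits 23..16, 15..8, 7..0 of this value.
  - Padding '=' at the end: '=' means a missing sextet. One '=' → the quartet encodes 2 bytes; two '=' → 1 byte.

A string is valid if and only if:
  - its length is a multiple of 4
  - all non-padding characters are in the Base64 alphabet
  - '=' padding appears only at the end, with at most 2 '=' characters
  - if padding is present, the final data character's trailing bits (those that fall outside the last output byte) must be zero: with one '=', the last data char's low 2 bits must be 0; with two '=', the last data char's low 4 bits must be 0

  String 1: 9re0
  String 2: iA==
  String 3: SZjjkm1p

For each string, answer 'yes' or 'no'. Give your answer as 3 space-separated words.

Answer: yes yes yes

Derivation:
String 1: '9re0' → valid
String 2: 'iA==' → valid
String 3: 'SZjjkm1p' → valid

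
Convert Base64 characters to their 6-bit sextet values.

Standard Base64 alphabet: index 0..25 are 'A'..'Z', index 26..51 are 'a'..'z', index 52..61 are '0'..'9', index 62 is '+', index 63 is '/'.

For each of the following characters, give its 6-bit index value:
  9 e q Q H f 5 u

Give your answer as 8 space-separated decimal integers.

Answer: 61 30 42 16 7 31 57 46

Derivation:
'9': 0..9 range, 52 + ord('9') − ord('0') = 61
'e': a..z range, 26 + ord('e') − ord('a') = 30
'q': a..z range, 26 + ord('q') − ord('a') = 42
'Q': A..Z range, ord('Q') − ord('A') = 16
'H': A..Z range, ord('H') − ord('A') = 7
'f': a..z range, 26 + ord('f') − ord('a') = 31
'5': 0..9 range, 52 + ord('5') − ord('0') = 57
'u': a..z range, 26 + ord('u') − ord('a') = 46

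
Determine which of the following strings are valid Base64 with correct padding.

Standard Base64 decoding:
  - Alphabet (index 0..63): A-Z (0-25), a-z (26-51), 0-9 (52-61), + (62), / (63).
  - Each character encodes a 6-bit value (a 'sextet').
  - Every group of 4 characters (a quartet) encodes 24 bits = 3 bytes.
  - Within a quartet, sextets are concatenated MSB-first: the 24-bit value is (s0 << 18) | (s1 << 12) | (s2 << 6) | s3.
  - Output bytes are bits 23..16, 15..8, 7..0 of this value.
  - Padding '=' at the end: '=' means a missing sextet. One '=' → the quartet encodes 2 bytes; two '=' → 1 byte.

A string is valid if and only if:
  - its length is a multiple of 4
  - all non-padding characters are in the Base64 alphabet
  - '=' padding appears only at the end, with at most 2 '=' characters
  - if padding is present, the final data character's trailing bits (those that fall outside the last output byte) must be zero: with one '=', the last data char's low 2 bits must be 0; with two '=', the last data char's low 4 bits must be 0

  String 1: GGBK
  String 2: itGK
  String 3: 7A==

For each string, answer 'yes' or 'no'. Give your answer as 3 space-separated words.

String 1: 'GGBK' → valid
String 2: 'itGK' → valid
String 3: '7A==' → valid

Answer: yes yes yes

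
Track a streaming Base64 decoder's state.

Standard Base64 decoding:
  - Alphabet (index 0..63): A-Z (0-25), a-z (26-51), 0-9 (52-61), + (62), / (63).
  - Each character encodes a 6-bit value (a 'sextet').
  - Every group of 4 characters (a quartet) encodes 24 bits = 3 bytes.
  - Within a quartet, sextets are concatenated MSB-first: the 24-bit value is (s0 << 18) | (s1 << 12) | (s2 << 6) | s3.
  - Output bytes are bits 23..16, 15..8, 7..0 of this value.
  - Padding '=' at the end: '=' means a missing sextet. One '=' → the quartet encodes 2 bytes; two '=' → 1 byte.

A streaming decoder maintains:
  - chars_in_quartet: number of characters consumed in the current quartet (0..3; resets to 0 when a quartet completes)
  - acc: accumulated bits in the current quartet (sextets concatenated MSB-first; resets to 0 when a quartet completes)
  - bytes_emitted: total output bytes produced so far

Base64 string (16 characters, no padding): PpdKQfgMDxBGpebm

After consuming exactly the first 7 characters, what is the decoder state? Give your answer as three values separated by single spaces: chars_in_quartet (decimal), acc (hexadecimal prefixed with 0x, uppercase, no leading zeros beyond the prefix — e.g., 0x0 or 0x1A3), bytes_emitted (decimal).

After char 0 ('P'=15): chars_in_quartet=1 acc=0xF bytes_emitted=0
After char 1 ('p'=41): chars_in_quartet=2 acc=0x3E9 bytes_emitted=0
After char 2 ('d'=29): chars_in_quartet=3 acc=0xFA5D bytes_emitted=0
After char 3 ('K'=10): chars_in_quartet=4 acc=0x3E974A -> emit 3E 97 4A, reset; bytes_emitted=3
After char 4 ('Q'=16): chars_in_quartet=1 acc=0x10 bytes_emitted=3
After char 5 ('f'=31): chars_in_quartet=2 acc=0x41F bytes_emitted=3
After char 6 ('g'=32): chars_in_quartet=3 acc=0x107E0 bytes_emitted=3

Answer: 3 0x107E0 3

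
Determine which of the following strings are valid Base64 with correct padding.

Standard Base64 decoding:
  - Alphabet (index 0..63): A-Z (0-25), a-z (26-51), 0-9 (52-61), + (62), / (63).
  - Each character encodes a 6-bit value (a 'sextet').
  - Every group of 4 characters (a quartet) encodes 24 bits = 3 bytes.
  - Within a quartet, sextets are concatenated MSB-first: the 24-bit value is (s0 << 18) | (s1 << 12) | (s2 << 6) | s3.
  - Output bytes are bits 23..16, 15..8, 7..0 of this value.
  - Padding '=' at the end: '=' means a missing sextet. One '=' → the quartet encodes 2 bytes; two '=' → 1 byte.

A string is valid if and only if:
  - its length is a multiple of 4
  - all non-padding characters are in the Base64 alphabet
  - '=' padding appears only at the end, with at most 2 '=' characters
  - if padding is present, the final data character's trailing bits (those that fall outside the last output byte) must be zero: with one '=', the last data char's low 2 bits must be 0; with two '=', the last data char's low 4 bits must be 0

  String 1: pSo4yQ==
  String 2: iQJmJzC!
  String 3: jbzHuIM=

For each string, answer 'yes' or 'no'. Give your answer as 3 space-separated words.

Answer: yes no yes

Derivation:
String 1: 'pSo4yQ==' → valid
String 2: 'iQJmJzC!' → invalid (bad char(s): ['!'])
String 3: 'jbzHuIM=' → valid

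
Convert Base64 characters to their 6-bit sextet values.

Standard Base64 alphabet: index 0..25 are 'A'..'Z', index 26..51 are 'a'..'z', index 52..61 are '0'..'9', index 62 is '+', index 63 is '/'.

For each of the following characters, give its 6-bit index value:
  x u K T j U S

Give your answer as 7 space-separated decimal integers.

'x': a..z range, 26 + ord('x') − ord('a') = 49
'u': a..z range, 26 + ord('u') − ord('a') = 46
'K': A..Z range, ord('K') − ord('A') = 10
'T': A..Z range, ord('T') − ord('A') = 19
'j': a..z range, 26 + ord('j') − ord('a') = 35
'U': A..Z range, ord('U') − ord('A') = 20
'S': A..Z range, ord('S') − ord('A') = 18

Answer: 49 46 10 19 35 20 18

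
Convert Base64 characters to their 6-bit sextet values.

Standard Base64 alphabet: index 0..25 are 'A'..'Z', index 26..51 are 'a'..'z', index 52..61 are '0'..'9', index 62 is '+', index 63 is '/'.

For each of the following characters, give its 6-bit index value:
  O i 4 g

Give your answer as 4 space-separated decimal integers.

'O': A..Z range, ord('O') − ord('A') = 14
'i': a..z range, 26 + ord('i') − ord('a') = 34
'4': 0..9 range, 52 + ord('4') − ord('0') = 56
'g': a..z range, 26 + ord('g') − ord('a') = 32

Answer: 14 34 56 32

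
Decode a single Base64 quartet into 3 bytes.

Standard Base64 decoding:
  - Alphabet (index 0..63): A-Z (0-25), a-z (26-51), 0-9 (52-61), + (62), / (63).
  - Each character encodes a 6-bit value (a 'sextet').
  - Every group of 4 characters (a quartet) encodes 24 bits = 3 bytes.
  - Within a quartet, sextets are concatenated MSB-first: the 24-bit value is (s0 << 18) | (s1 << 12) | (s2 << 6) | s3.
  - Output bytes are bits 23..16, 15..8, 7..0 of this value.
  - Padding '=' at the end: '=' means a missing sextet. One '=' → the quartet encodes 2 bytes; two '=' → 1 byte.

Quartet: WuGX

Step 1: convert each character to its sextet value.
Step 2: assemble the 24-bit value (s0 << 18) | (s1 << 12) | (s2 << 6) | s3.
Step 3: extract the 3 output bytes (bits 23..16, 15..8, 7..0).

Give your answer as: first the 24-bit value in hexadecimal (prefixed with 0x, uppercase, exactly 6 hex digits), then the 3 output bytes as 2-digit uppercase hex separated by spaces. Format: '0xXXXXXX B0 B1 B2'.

Answer: 0x5AE197 5A E1 97

Derivation:
Sextets: W=22, u=46, G=6, X=23
24-bit: (22<<18) | (46<<12) | (6<<6) | 23
      = 0x580000 | 0x02E000 | 0x000180 | 0x000017
      = 0x5AE197
Bytes: (v>>16)&0xFF=5A, (v>>8)&0xFF=E1, v&0xFF=97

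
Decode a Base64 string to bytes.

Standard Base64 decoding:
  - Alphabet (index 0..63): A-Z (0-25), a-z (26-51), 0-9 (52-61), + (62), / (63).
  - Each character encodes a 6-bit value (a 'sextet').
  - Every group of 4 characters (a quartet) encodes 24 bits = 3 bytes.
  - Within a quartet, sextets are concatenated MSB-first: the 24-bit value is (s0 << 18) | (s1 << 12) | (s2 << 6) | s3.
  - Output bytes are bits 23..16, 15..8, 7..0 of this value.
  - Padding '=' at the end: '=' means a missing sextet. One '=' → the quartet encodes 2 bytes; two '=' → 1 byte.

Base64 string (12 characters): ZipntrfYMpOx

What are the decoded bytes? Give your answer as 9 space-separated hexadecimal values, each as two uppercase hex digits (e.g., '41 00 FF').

After char 0 ('Z'=25): chars_in_quartet=1 acc=0x19 bytes_emitted=0
After char 1 ('i'=34): chars_in_quartet=2 acc=0x662 bytes_emitted=0
After char 2 ('p'=41): chars_in_quartet=3 acc=0x198A9 bytes_emitted=0
After char 3 ('n'=39): chars_in_quartet=4 acc=0x662A67 -> emit 66 2A 67, reset; bytes_emitted=3
After char 4 ('t'=45): chars_in_quartet=1 acc=0x2D bytes_emitted=3
After char 5 ('r'=43): chars_in_quartet=2 acc=0xB6B bytes_emitted=3
After char 6 ('f'=31): chars_in_quartet=3 acc=0x2DADF bytes_emitted=3
After char 7 ('Y'=24): chars_in_quartet=4 acc=0xB6B7D8 -> emit B6 B7 D8, reset; bytes_emitted=6
After char 8 ('M'=12): chars_in_quartet=1 acc=0xC bytes_emitted=6
After char 9 ('p'=41): chars_in_quartet=2 acc=0x329 bytes_emitted=6
After char 10 ('O'=14): chars_in_quartet=3 acc=0xCA4E bytes_emitted=6
After char 11 ('x'=49): chars_in_quartet=4 acc=0x3293B1 -> emit 32 93 B1, reset; bytes_emitted=9

Answer: 66 2A 67 B6 B7 D8 32 93 B1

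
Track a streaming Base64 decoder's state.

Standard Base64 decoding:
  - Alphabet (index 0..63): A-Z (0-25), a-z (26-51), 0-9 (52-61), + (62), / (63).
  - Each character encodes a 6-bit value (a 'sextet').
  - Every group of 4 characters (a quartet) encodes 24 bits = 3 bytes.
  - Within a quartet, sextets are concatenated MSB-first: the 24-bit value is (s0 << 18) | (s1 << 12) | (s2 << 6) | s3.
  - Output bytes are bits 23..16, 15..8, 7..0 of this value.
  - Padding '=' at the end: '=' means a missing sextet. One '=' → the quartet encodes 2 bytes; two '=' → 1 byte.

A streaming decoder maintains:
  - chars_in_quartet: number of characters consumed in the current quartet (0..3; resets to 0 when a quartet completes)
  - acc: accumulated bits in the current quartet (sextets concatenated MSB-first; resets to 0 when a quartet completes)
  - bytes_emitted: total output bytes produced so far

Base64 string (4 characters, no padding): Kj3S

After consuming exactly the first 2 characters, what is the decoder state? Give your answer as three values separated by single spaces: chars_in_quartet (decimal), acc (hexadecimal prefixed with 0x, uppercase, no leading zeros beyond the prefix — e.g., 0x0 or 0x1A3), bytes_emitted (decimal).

Answer: 2 0x2A3 0

Derivation:
After char 0 ('K'=10): chars_in_quartet=1 acc=0xA bytes_emitted=0
After char 1 ('j'=35): chars_in_quartet=2 acc=0x2A3 bytes_emitted=0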